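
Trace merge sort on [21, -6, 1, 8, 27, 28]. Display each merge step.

Divide and conquer:
  Merge [-6] + [1] -> [-6, 1]
  Merge [21] + [-6, 1] -> [-6, 1, 21]
  Merge [27] + [28] -> [27, 28]
  Merge [8] + [27, 28] -> [8, 27, 28]
  Merge [-6, 1, 21] + [8, 27, 28] -> [-6, 1, 8, 21, 27, 28]


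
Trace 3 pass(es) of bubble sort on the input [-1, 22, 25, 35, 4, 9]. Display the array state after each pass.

After pass 1: [-1, 22, 25, 4, 9, 35] (2 swaps)
After pass 2: [-1, 22, 4, 9, 25, 35] (2 swaps)
After pass 3: [-1, 4, 9, 22, 25, 35] (2 swaps)
Total swaps: 6


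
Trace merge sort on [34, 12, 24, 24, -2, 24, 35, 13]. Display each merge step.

Divide and conquer:
  Merge [34] + [12] -> [12, 34]
  Merge [24] + [24] -> [24, 24]
  Merge [12, 34] + [24, 24] -> [12, 24, 24, 34]
  Merge [-2] + [24] -> [-2, 24]
  Merge [35] + [13] -> [13, 35]
  Merge [-2, 24] + [13, 35] -> [-2, 13, 24, 35]
  Merge [12, 24, 24, 34] + [-2, 13, 24, 35] -> [-2, 12, 13, 24, 24, 24, 34, 35]


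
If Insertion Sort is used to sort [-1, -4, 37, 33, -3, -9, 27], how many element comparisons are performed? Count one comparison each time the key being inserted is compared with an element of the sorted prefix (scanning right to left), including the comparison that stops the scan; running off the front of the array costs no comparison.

Insert -4: -1 > -4 (shift), reached front = 1 comparison(s) -> [-4, -1, 37, 33, -3, -9, 27]
Insert 37: -1 <= 37 (stop) = 1 comparison(s) -> [-4, -1, 37, 33, -3, -9, 27]
Insert 33: 37 > 33 (shift), -1 <= 33 (stop) = 2 comparison(s) -> [-4, -1, 33, 37, -3, -9, 27]
Insert -3: 37 > -3 (shift), 33 > -3 (shift), -1 > -3 (shift), -4 <= -3 (stop) = 4 comparison(s) -> [-4, -3, -1, 33, 37, -9, 27]
Insert -9: 37 > -9 (shift), 33 > -9 (shift), -1 > -9 (shift), -3 > -9 (shift), -4 > -9 (shift), reached front = 5 comparison(s) -> [-9, -4, -3, -1, 33, 37, 27]
Insert 27: 37 > 27 (shift), 33 > 27 (shift), -1 <= 27 (stop) = 3 comparison(s) -> [-9, -4, -3, -1, 27, 33, 37]
Total comparisons: 1 + 1 + 2 + 4 + 5 + 3 = 16


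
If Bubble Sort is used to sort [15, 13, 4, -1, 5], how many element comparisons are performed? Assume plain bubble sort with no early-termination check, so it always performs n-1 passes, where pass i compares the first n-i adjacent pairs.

Pass 1: compare adjacent pairs (0,1)..(3,4) = 4 comparison(s), 4 swap(s) -> [13, 4, -1, 5, 15]
Pass 2: compare adjacent pairs (0,1)..(2,3) = 3 comparison(s), 3 swap(s) -> [4, -1, 5, 13, 15]
Pass 3: compare adjacent pairs (0,1)..(1,2) = 2 comparison(s), 1 swap(s) -> [-1, 4, 5, 13, 15]
Pass 4: compare adjacent pairs (0,1)..(0,1) = 1 comparison(s), 0 swap(s) -> [-1, 4, 5, 13, 15]
Total comparisons: 4 + 3 + 2 + 1 = 10


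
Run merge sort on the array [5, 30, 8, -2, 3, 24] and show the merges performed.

Divide and conquer:
  Merge [30] + [8] -> [8, 30]
  Merge [5] + [8, 30] -> [5, 8, 30]
  Merge [3] + [24] -> [3, 24]
  Merge [-2] + [3, 24] -> [-2, 3, 24]
  Merge [5, 8, 30] + [-2, 3, 24] -> [-2, 3, 5, 8, 24, 30]


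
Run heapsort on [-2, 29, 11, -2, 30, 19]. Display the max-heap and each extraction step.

Build heap: [30, 29, 19, -2, -2, 11]
Extract 30: [29, 11, 19, -2, -2, 30]
Extract 29: [19, 11, -2, -2, 29, 30]
Extract 19: [11, -2, -2, 19, 29, 30]
Extract 11: [-2, -2, 11, 19, 29, 30]
Extract -2: [-2, -2, 11, 19, 29, 30]


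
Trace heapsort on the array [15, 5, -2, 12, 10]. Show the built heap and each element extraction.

Build heap: [15, 12, -2, 5, 10]
Extract 15: [12, 10, -2, 5, 15]
Extract 12: [10, 5, -2, 12, 15]
Extract 10: [5, -2, 10, 12, 15]
Extract 5: [-2, 5, 10, 12, 15]


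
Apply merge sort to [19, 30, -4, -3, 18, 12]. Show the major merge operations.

Divide and conquer:
  Merge [30] + [-4] -> [-4, 30]
  Merge [19] + [-4, 30] -> [-4, 19, 30]
  Merge [18] + [12] -> [12, 18]
  Merge [-3] + [12, 18] -> [-3, 12, 18]
  Merge [-4, 19, 30] + [-3, 12, 18] -> [-4, -3, 12, 18, 19, 30]


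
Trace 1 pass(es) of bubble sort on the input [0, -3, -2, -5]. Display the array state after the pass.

After pass 1: [-3, -2, -5, 0] (3 swaps)
Total swaps: 3


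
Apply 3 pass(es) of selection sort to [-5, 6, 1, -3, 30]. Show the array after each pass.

Pass 1: Select minimum -5 at index 0, swap -> [-5, 6, 1, -3, 30]
Pass 2: Select minimum -3 at index 3, swap -> [-5, -3, 1, 6, 30]
Pass 3: Select minimum 1 at index 2, swap -> [-5, -3, 1, 6, 30]


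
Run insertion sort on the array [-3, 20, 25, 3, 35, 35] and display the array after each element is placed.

First element -3 is already 'sorted'
Insert 20: shifted 0 elements -> [-3, 20, 25, 3, 35, 35]
Insert 25: shifted 0 elements -> [-3, 20, 25, 3, 35, 35]
Insert 3: shifted 2 elements -> [-3, 3, 20, 25, 35, 35]
Insert 35: shifted 0 elements -> [-3, 3, 20, 25, 35, 35]
Insert 35: shifted 0 elements -> [-3, 3, 20, 25, 35, 35]


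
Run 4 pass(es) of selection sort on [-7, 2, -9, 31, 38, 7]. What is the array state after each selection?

Pass 1: Select minimum -9 at index 2, swap -> [-9, 2, -7, 31, 38, 7]
Pass 2: Select minimum -7 at index 2, swap -> [-9, -7, 2, 31, 38, 7]
Pass 3: Select minimum 2 at index 2, swap -> [-9, -7, 2, 31, 38, 7]
Pass 4: Select minimum 7 at index 5, swap -> [-9, -7, 2, 7, 38, 31]


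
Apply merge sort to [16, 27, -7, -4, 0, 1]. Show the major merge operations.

Divide and conquer:
  Merge [27] + [-7] -> [-7, 27]
  Merge [16] + [-7, 27] -> [-7, 16, 27]
  Merge [0] + [1] -> [0, 1]
  Merge [-4] + [0, 1] -> [-4, 0, 1]
  Merge [-7, 16, 27] + [-4, 0, 1] -> [-7, -4, 0, 1, 16, 27]


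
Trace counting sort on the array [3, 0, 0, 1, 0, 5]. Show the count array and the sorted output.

Count array: [3, 1, 0, 1, 0, 1]
(count[i] = number of elements equal to i)
Cumulative count: [3, 4, 4, 5, 5, 6]
Sorted: [0, 0, 0, 1, 3, 5]


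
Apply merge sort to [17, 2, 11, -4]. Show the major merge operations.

Divide and conquer:
  Merge [17] + [2] -> [2, 17]
  Merge [11] + [-4] -> [-4, 11]
  Merge [2, 17] + [-4, 11] -> [-4, 2, 11, 17]


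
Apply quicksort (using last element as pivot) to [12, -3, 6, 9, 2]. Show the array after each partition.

Partition 1: pivot=2 at index 1 -> [-3, 2, 6, 9, 12]
Partition 2: pivot=12 at index 4 -> [-3, 2, 6, 9, 12]
Partition 3: pivot=9 at index 3 -> [-3, 2, 6, 9, 12]


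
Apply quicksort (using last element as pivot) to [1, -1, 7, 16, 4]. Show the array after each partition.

Partition 1: pivot=4 at index 2 -> [1, -1, 4, 16, 7]
Partition 2: pivot=-1 at index 0 -> [-1, 1, 4, 16, 7]
Partition 3: pivot=7 at index 3 -> [-1, 1, 4, 7, 16]


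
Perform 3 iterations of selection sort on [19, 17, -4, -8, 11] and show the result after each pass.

Pass 1: Select minimum -8 at index 3, swap -> [-8, 17, -4, 19, 11]
Pass 2: Select minimum -4 at index 2, swap -> [-8, -4, 17, 19, 11]
Pass 3: Select minimum 11 at index 4, swap -> [-8, -4, 11, 19, 17]


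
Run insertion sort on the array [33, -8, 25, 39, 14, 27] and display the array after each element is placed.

First element 33 is already 'sorted'
Insert -8: shifted 1 elements -> [-8, 33, 25, 39, 14, 27]
Insert 25: shifted 1 elements -> [-8, 25, 33, 39, 14, 27]
Insert 39: shifted 0 elements -> [-8, 25, 33, 39, 14, 27]
Insert 14: shifted 3 elements -> [-8, 14, 25, 33, 39, 27]
Insert 27: shifted 2 elements -> [-8, 14, 25, 27, 33, 39]


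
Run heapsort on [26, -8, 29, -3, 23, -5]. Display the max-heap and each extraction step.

Build heap: [29, 23, 26, -3, -8, -5]
Extract 29: [26, 23, -5, -3, -8, 29]
Extract 26: [23, -3, -5, -8, 26, 29]
Extract 23: [-3, -8, -5, 23, 26, 29]
Extract -3: [-5, -8, -3, 23, 26, 29]
Extract -5: [-8, -5, -3, 23, 26, 29]


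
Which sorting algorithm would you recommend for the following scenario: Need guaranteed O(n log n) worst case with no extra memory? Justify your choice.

Best choice: Heapsort
Reason: Heapsort is O(n log n) worst case and sorts in-place; quicksort can degrade to O(n^2)


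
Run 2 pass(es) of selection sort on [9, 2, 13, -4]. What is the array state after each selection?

Pass 1: Select minimum -4 at index 3, swap -> [-4, 2, 13, 9]
Pass 2: Select minimum 2 at index 1, swap -> [-4, 2, 13, 9]


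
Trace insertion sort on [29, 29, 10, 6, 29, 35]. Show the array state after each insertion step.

First element 29 is already 'sorted'
Insert 29: shifted 0 elements -> [29, 29, 10, 6, 29, 35]
Insert 10: shifted 2 elements -> [10, 29, 29, 6, 29, 35]
Insert 6: shifted 3 elements -> [6, 10, 29, 29, 29, 35]
Insert 29: shifted 0 elements -> [6, 10, 29, 29, 29, 35]
Insert 35: shifted 0 elements -> [6, 10, 29, 29, 29, 35]


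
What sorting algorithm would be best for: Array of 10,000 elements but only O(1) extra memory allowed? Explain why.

Best choice: Heapsort
Reason: Heapsort rearranges the array in place using O(1) auxiliary space and still guarantees O(n log n) time; quicksort partitions in place but needs Theta(log n) stack space for recursion (O(n) in the worst case), and mergesort requires O(n) auxiliary space


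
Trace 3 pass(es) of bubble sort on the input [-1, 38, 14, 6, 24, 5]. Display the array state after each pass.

After pass 1: [-1, 14, 6, 24, 5, 38] (4 swaps)
After pass 2: [-1, 6, 14, 5, 24, 38] (2 swaps)
After pass 3: [-1, 6, 5, 14, 24, 38] (1 swaps)
Total swaps: 7


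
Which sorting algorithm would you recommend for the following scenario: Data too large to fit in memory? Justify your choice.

Best choice: External merge sort
Reason: Minimizes disk I/O by sequential reads/writes


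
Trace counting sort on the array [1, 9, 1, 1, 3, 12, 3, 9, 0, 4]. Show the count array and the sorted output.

Count array: [1, 3, 0, 2, 1, 0, 0, 0, 0, 2, 0, 0, 1]
(count[i] = number of elements equal to i)
Cumulative count: [1, 4, 4, 6, 7, 7, 7, 7, 7, 9, 9, 9, 10]
Sorted: [0, 1, 1, 1, 3, 3, 4, 9, 9, 12]


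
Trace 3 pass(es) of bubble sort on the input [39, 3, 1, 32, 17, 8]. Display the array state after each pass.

After pass 1: [3, 1, 32, 17, 8, 39] (5 swaps)
After pass 2: [1, 3, 17, 8, 32, 39] (3 swaps)
After pass 3: [1, 3, 8, 17, 32, 39] (1 swaps)
Total swaps: 9


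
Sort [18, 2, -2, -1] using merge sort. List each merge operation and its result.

Divide and conquer:
  Merge [18] + [2] -> [2, 18]
  Merge [-2] + [-1] -> [-2, -1]
  Merge [2, 18] + [-2, -1] -> [-2, -1, 2, 18]


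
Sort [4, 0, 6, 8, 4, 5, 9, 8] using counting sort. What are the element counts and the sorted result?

Count array: [1, 0, 0, 0, 2, 1, 1, 0, 2, 1]
(count[i] = number of elements equal to i)
Cumulative count: [1, 1, 1, 1, 3, 4, 5, 5, 7, 8]
Sorted: [0, 4, 4, 5, 6, 8, 8, 9]


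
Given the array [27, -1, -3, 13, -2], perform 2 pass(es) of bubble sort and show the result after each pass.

After pass 1: [-1, -3, 13, -2, 27] (4 swaps)
After pass 2: [-3, -1, -2, 13, 27] (2 swaps)
Total swaps: 6


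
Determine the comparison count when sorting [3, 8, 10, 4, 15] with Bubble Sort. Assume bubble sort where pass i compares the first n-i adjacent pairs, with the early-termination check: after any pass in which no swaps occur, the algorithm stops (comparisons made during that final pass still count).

Pass 1: compare adjacent pairs (0,1)..(3,4) = 4 comparison(s), 1 swap(s) -> [3, 8, 4, 10, 15]
Pass 2: compare adjacent pairs (0,1)..(2,3) = 3 comparison(s), 1 swap(s) -> [3, 4, 8, 10, 15]
Pass 3: compare adjacent pairs (0,1)..(1,2) = 2 comparison(s), 0 swap(s) -> [3, 4, 8, 10, 15]
No swaps in this pass, so bubble sort stops here.
Total comparisons: 4 + 3 + 2 = 9


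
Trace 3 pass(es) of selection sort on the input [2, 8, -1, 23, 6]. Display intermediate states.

Pass 1: Select minimum -1 at index 2, swap -> [-1, 8, 2, 23, 6]
Pass 2: Select minimum 2 at index 2, swap -> [-1, 2, 8, 23, 6]
Pass 3: Select minimum 6 at index 4, swap -> [-1, 2, 6, 23, 8]


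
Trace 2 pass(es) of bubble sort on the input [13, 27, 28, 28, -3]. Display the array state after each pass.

After pass 1: [13, 27, 28, -3, 28] (1 swaps)
After pass 2: [13, 27, -3, 28, 28] (1 swaps)
Total swaps: 2


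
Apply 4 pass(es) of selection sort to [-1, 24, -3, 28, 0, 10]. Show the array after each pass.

Pass 1: Select minimum -3 at index 2, swap -> [-3, 24, -1, 28, 0, 10]
Pass 2: Select minimum -1 at index 2, swap -> [-3, -1, 24, 28, 0, 10]
Pass 3: Select minimum 0 at index 4, swap -> [-3, -1, 0, 28, 24, 10]
Pass 4: Select minimum 10 at index 5, swap -> [-3, -1, 0, 10, 24, 28]


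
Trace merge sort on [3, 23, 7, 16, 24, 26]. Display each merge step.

Divide and conquer:
  Merge [23] + [7] -> [7, 23]
  Merge [3] + [7, 23] -> [3, 7, 23]
  Merge [24] + [26] -> [24, 26]
  Merge [16] + [24, 26] -> [16, 24, 26]
  Merge [3, 7, 23] + [16, 24, 26] -> [3, 7, 16, 23, 24, 26]


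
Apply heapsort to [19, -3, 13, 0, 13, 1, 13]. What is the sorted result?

Build heap: [19, 13, 13, 0, -3, 1, 13]
Extract 19: [13, 13, 13, 0, -3, 1, 19]
Extract 13: [13, 1, 13, 0, -3, 13, 19]
Extract 13: [13, 1, -3, 0, 13, 13, 19]
Extract 13: [1, 0, -3, 13, 13, 13, 19]
Extract 1: [0, -3, 1, 13, 13, 13, 19]
Extract 0: [-3, 0, 1, 13, 13, 13, 19]


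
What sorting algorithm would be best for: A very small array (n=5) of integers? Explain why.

Best choice: Insertion sort
Reason: For tiny inputs the O(n^2) overhead is negligible and insertion sort has minimal constant factors


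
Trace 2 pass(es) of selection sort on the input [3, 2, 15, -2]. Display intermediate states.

Pass 1: Select minimum -2 at index 3, swap -> [-2, 2, 15, 3]
Pass 2: Select minimum 2 at index 1, swap -> [-2, 2, 15, 3]


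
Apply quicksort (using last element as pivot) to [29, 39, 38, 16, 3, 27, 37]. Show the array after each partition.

Partition 1: pivot=37 at index 4 -> [29, 16, 3, 27, 37, 39, 38]
Partition 2: pivot=27 at index 2 -> [16, 3, 27, 29, 37, 39, 38]
Partition 3: pivot=3 at index 0 -> [3, 16, 27, 29, 37, 39, 38]
Partition 4: pivot=38 at index 5 -> [3, 16, 27, 29, 37, 38, 39]


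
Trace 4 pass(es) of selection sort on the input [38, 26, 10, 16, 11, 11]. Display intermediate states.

Pass 1: Select minimum 10 at index 2, swap -> [10, 26, 38, 16, 11, 11]
Pass 2: Select minimum 11 at index 4, swap -> [10, 11, 38, 16, 26, 11]
Pass 3: Select minimum 11 at index 5, swap -> [10, 11, 11, 16, 26, 38]
Pass 4: Select minimum 16 at index 3, swap -> [10, 11, 11, 16, 26, 38]


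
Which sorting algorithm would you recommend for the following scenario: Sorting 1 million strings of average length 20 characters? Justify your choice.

Best choice: MSD radix sort or Mergesort
Reason: MSD radix sort is a non-comparison sort that buckets the strings by successive character positions, running in time proportional to the total number of characters examined rather than O(n log n) string comparisons; mergesort is a stable O(n log n)-comparison alternative that works for arbitrary variable-length keys


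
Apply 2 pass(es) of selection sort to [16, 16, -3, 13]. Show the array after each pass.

Pass 1: Select minimum -3 at index 2, swap -> [-3, 16, 16, 13]
Pass 2: Select minimum 13 at index 3, swap -> [-3, 13, 16, 16]


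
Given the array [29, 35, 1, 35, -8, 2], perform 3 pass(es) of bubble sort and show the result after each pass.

After pass 1: [29, 1, 35, -8, 2, 35] (3 swaps)
After pass 2: [1, 29, -8, 2, 35, 35] (3 swaps)
After pass 3: [1, -8, 2, 29, 35, 35] (2 swaps)
Total swaps: 8


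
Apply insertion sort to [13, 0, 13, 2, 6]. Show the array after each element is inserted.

First element 13 is already 'sorted'
Insert 0: shifted 1 elements -> [0, 13, 13, 2, 6]
Insert 13: shifted 0 elements -> [0, 13, 13, 2, 6]
Insert 2: shifted 2 elements -> [0, 2, 13, 13, 6]
Insert 6: shifted 2 elements -> [0, 2, 6, 13, 13]


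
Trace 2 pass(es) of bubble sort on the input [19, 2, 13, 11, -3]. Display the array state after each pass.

After pass 1: [2, 13, 11, -3, 19] (4 swaps)
After pass 2: [2, 11, -3, 13, 19] (2 swaps)
Total swaps: 6


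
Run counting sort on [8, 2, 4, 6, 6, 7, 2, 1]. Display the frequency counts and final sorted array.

Count array: [0, 1, 2, 0, 1, 0, 2, 1, 1]
(count[i] = number of elements equal to i)
Cumulative count: [0, 1, 3, 3, 4, 4, 6, 7, 8]
Sorted: [1, 2, 2, 4, 6, 6, 7, 8]


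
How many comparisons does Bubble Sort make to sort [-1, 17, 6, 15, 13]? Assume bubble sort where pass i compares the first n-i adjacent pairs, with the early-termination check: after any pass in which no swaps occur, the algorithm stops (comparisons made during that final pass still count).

Pass 1: compare adjacent pairs (0,1)..(3,4) = 4 comparison(s), 3 swap(s) -> [-1, 6, 15, 13, 17]
Pass 2: compare adjacent pairs (0,1)..(2,3) = 3 comparison(s), 1 swap(s) -> [-1, 6, 13, 15, 17]
Pass 3: compare adjacent pairs (0,1)..(1,2) = 2 comparison(s), 0 swap(s) -> [-1, 6, 13, 15, 17]
No swaps in this pass, so bubble sort stops here.
Total comparisons: 4 + 3 + 2 = 9


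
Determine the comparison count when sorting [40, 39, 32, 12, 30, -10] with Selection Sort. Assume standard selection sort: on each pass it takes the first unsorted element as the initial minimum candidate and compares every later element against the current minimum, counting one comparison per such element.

Pass 1: scan indices 1..5 for the minimum = 5 comparison(s); min is -10, place at index 0 -> [-10, 39, 32, 12, 30, 40]
Pass 2: scan indices 2..5 for the minimum = 4 comparison(s); min is 12, place at index 1 -> [-10, 12, 32, 39, 30, 40]
Pass 3: scan indices 3..5 for the minimum = 3 comparison(s); min is 30, place at index 2 -> [-10, 12, 30, 39, 32, 40]
Pass 4: scan indices 4..5 for the minimum = 2 comparison(s); min is 32, place at index 3 -> [-10, 12, 30, 32, 39, 40]
Pass 5: scan indices 5..5 for the minimum = 1 comparison(s); min is 39, place at index 4 -> [-10, 12, 30, 32, 39, 40]
Selection sort always scans the whole unsorted suffix, so the count is (n-1) + (n-2) + ... + 1 = n(n-1)/2 = 6*5/2 = 15 regardless of the input order.
Total comparisons: 5 + 4 + 3 + 2 + 1 = 15


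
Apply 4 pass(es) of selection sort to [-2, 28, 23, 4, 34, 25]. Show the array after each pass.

Pass 1: Select minimum -2 at index 0, swap -> [-2, 28, 23, 4, 34, 25]
Pass 2: Select minimum 4 at index 3, swap -> [-2, 4, 23, 28, 34, 25]
Pass 3: Select minimum 23 at index 2, swap -> [-2, 4, 23, 28, 34, 25]
Pass 4: Select minimum 25 at index 5, swap -> [-2, 4, 23, 25, 34, 28]


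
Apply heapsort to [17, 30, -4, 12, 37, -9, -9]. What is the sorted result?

Build heap: [37, 30, -4, 12, 17, -9, -9]
Extract 37: [30, 17, -4, 12, -9, -9, 37]
Extract 30: [17, 12, -4, -9, -9, 30, 37]
Extract 17: [12, -9, -4, -9, 17, 30, 37]
Extract 12: [-4, -9, -9, 12, 17, 30, 37]
Extract -4: [-9, -9, -4, 12, 17, 30, 37]
Extract -9: [-9, -9, -4, 12, 17, 30, 37]


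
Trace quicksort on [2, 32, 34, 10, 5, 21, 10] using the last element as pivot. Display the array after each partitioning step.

Partition 1: pivot=10 at index 3 -> [2, 10, 5, 10, 34, 21, 32]
Partition 2: pivot=5 at index 1 -> [2, 5, 10, 10, 34, 21, 32]
Partition 3: pivot=32 at index 5 -> [2, 5, 10, 10, 21, 32, 34]


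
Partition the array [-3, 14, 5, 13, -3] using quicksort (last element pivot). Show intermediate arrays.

Partition 1: pivot=-3 at index 1 -> [-3, -3, 5, 13, 14]
Partition 2: pivot=14 at index 4 -> [-3, -3, 5, 13, 14]
Partition 3: pivot=13 at index 3 -> [-3, -3, 5, 13, 14]


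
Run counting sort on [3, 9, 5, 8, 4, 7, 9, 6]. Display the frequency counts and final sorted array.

Count array: [0, 0, 0, 1, 1, 1, 1, 1, 1, 2]
(count[i] = number of elements equal to i)
Cumulative count: [0, 0, 0, 1, 2, 3, 4, 5, 6, 8]
Sorted: [3, 4, 5, 6, 7, 8, 9, 9]


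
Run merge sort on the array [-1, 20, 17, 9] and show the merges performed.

Divide and conquer:
  Merge [-1] + [20] -> [-1, 20]
  Merge [17] + [9] -> [9, 17]
  Merge [-1, 20] + [9, 17] -> [-1, 9, 17, 20]


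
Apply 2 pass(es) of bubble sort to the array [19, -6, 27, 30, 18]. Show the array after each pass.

After pass 1: [-6, 19, 27, 18, 30] (2 swaps)
After pass 2: [-6, 19, 18, 27, 30] (1 swaps)
Total swaps: 3


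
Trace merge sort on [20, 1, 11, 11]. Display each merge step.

Divide and conquer:
  Merge [20] + [1] -> [1, 20]
  Merge [11] + [11] -> [11, 11]
  Merge [1, 20] + [11, 11] -> [1, 11, 11, 20]


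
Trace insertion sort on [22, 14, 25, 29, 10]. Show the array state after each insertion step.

First element 22 is already 'sorted'
Insert 14: shifted 1 elements -> [14, 22, 25, 29, 10]
Insert 25: shifted 0 elements -> [14, 22, 25, 29, 10]
Insert 29: shifted 0 elements -> [14, 22, 25, 29, 10]
Insert 10: shifted 4 elements -> [10, 14, 22, 25, 29]


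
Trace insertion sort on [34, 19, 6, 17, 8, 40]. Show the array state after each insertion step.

First element 34 is already 'sorted'
Insert 19: shifted 1 elements -> [19, 34, 6, 17, 8, 40]
Insert 6: shifted 2 elements -> [6, 19, 34, 17, 8, 40]
Insert 17: shifted 2 elements -> [6, 17, 19, 34, 8, 40]
Insert 8: shifted 3 elements -> [6, 8, 17, 19, 34, 40]
Insert 40: shifted 0 elements -> [6, 8, 17, 19, 34, 40]


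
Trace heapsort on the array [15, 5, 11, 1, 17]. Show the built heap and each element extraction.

Build heap: [17, 15, 11, 1, 5]
Extract 17: [15, 5, 11, 1, 17]
Extract 15: [11, 5, 1, 15, 17]
Extract 11: [5, 1, 11, 15, 17]
Extract 5: [1, 5, 11, 15, 17]


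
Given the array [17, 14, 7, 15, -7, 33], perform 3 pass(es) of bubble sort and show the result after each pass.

After pass 1: [14, 7, 15, -7, 17, 33] (4 swaps)
After pass 2: [7, 14, -7, 15, 17, 33] (2 swaps)
After pass 3: [7, -7, 14, 15, 17, 33] (1 swaps)
Total swaps: 7


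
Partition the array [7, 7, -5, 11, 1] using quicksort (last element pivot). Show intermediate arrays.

Partition 1: pivot=1 at index 1 -> [-5, 1, 7, 11, 7]
Partition 2: pivot=7 at index 3 -> [-5, 1, 7, 7, 11]


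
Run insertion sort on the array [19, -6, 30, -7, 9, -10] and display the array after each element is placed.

First element 19 is already 'sorted'
Insert -6: shifted 1 elements -> [-6, 19, 30, -7, 9, -10]
Insert 30: shifted 0 elements -> [-6, 19, 30, -7, 9, -10]
Insert -7: shifted 3 elements -> [-7, -6, 19, 30, 9, -10]
Insert 9: shifted 2 elements -> [-7, -6, 9, 19, 30, -10]
Insert -10: shifted 5 elements -> [-10, -7, -6, 9, 19, 30]


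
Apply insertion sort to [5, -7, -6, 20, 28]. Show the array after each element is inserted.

First element 5 is already 'sorted'
Insert -7: shifted 1 elements -> [-7, 5, -6, 20, 28]
Insert -6: shifted 1 elements -> [-7, -6, 5, 20, 28]
Insert 20: shifted 0 elements -> [-7, -6, 5, 20, 28]
Insert 28: shifted 0 elements -> [-7, -6, 5, 20, 28]


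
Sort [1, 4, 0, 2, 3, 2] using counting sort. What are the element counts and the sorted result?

Count array: [1, 1, 2, 1, 1]
(count[i] = number of elements equal to i)
Cumulative count: [1, 2, 4, 5, 6]
Sorted: [0, 1, 2, 2, 3, 4]


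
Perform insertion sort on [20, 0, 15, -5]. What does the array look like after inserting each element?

First element 20 is already 'sorted'
Insert 0: shifted 1 elements -> [0, 20, 15, -5]
Insert 15: shifted 1 elements -> [0, 15, 20, -5]
Insert -5: shifted 3 elements -> [-5, 0, 15, 20]


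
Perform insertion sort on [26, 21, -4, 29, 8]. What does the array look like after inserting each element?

First element 26 is already 'sorted'
Insert 21: shifted 1 elements -> [21, 26, -4, 29, 8]
Insert -4: shifted 2 elements -> [-4, 21, 26, 29, 8]
Insert 29: shifted 0 elements -> [-4, 21, 26, 29, 8]
Insert 8: shifted 3 elements -> [-4, 8, 21, 26, 29]


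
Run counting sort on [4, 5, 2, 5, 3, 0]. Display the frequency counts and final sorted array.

Count array: [1, 0, 1, 1, 1, 2]
(count[i] = number of elements equal to i)
Cumulative count: [1, 1, 2, 3, 4, 6]
Sorted: [0, 2, 3, 4, 5, 5]


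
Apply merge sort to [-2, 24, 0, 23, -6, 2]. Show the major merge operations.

Divide and conquer:
  Merge [24] + [0] -> [0, 24]
  Merge [-2] + [0, 24] -> [-2, 0, 24]
  Merge [-6] + [2] -> [-6, 2]
  Merge [23] + [-6, 2] -> [-6, 2, 23]
  Merge [-2, 0, 24] + [-6, 2, 23] -> [-6, -2, 0, 2, 23, 24]


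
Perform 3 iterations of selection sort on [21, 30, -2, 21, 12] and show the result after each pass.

Pass 1: Select minimum -2 at index 2, swap -> [-2, 30, 21, 21, 12]
Pass 2: Select minimum 12 at index 4, swap -> [-2, 12, 21, 21, 30]
Pass 3: Select minimum 21 at index 2, swap -> [-2, 12, 21, 21, 30]


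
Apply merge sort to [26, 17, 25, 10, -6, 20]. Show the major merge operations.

Divide and conquer:
  Merge [17] + [25] -> [17, 25]
  Merge [26] + [17, 25] -> [17, 25, 26]
  Merge [-6] + [20] -> [-6, 20]
  Merge [10] + [-6, 20] -> [-6, 10, 20]
  Merge [17, 25, 26] + [-6, 10, 20] -> [-6, 10, 17, 20, 25, 26]


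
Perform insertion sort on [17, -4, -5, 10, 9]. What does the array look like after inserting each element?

First element 17 is already 'sorted'
Insert -4: shifted 1 elements -> [-4, 17, -5, 10, 9]
Insert -5: shifted 2 elements -> [-5, -4, 17, 10, 9]
Insert 10: shifted 1 elements -> [-5, -4, 10, 17, 9]
Insert 9: shifted 2 elements -> [-5, -4, 9, 10, 17]


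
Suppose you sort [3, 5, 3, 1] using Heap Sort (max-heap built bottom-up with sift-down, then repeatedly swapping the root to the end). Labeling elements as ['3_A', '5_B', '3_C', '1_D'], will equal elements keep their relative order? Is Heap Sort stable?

Trace Heap Sort on the labeled array (the key is the number; the letter only tracks identity):
  Build max-heap: [5_B, 3_A, 3_C, 1_D]
  Swap root 5_B to index 3, re-heapify first 3 -> [3_A, 1_D, 3_C, 5_B]
  Swap root 3_A to index 2, re-heapify first 2 -> [3_C, 1_D, 3_A, 5_B]
  Swap root 3_C to index 1, re-heapify first 1 -> [1_D, 3_C, 3_A, 5_B]
Final order: [1_D, 3_C, 3_A, 5_B]
Equal keys:
  value 3: originally 3_A, 3_C; after sorting 3_C, 3_A -> order changed
Equal keys were reordered, so Heap Sort is not stable: heap construction and root-to-end swaps move elements without regard to the original order of equal keys. (One such input is enough; an unstable sort may happen to preserve order on other inputs, but it gives no guarantee.)
Answer: Not stable


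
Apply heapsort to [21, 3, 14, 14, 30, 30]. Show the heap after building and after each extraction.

Build heap: [30, 21, 30, 14, 3, 14]
Extract 30: [30, 21, 14, 14, 3, 30]
Extract 30: [21, 14, 14, 3, 30, 30]
Extract 21: [14, 3, 14, 21, 30, 30]
Extract 14: [14, 3, 14, 21, 30, 30]
Extract 14: [3, 14, 14, 21, 30, 30]


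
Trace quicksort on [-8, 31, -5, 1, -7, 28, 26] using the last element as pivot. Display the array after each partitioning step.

Partition 1: pivot=26 at index 4 -> [-8, -5, 1, -7, 26, 28, 31]
Partition 2: pivot=-7 at index 1 -> [-8, -7, 1, -5, 26, 28, 31]
Partition 3: pivot=-5 at index 2 -> [-8, -7, -5, 1, 26, 28, 31]
Partition 4: pivot=31 at index 6 -> [-8, -7, -5, 1, 26, 28, 31]


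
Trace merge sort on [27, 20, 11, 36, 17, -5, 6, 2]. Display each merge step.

Divide and conquer:
  Merge [27] + [20] -> [20, 27]
  Merge [11] + [36] -> [11, 36]
  Merge [20, 27] + [11, 36] -> [11, 20, 27, 36]
  Merge [17] + [-5] -> [-5, 17]
  Merge [6] + [2] -> [2, 6]
  Merge [-5, 17] + [2, 6] -> [-5, 2, 6, 17]
  Merge [11, 20, 27, 36] + [-5, 2, 6, 17] -> [-5, 2, 6, 11, 17, 20, 27, 36]


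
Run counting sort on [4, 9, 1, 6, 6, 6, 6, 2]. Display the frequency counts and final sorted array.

Count array: [0, 1, 1, 0, 1, 0, 4, 0, 0, 1]
(count[i] = number of elements equal to i)
Cumulative count: [0, 1, 2, 2, 3, 3, 7, 7, 7, 8]
Sorted: [1, 2, 4, 6, 6, 6, 6, 9]


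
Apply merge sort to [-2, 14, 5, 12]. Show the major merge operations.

Divide and conquer:
  Merge [-2] + [14] -> [-2, 14]
  Merge [5] + [12] -> [5, 12]
  Merge [-2, 14] + [5, 12] -> [-2, 5, 12, 14]


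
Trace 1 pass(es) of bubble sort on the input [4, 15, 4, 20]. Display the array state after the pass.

After pass 1: [4, 4, 15, 20] (1 swaps)
Total swaps: 1


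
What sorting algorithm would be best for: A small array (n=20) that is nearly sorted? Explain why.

Best choice: Insertion sort
Reason: Insertion sort is O(n) for nearly sorted arrays and has low overhead


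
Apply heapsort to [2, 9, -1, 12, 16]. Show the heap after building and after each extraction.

Build heap: [16, 12, -1, 2, 9]
Extract 16: [12, 9, -1, 2, 16]
Extract 12: [9, 2, -1, 12, 16]
Extract 9: [2, -1, 9, 12, 16]
Extract 2: [-1, 2, 9, 12, 16]


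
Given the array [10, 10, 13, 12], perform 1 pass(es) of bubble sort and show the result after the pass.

After pass 1: [10, 10, 12, 13] (1 swaps)
Total swaps: 1


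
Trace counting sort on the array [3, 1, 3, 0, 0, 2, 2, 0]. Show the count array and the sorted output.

Count array: [3, 1, 2, 2]
(count[i] = number of elements equal to i)
Cumulative count: [3, 4, 6, 8]
Sorted: [0, 0, 0, 1, 2, 2, 3, 3]


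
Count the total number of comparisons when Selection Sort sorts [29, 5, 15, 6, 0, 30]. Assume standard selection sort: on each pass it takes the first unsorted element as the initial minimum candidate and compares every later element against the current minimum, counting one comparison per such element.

Pass 1: scan indices 1..5 for the minimum = 5 comparison(s); min is 0, place at index 0 -> [0, 5, 15, 6, 29, 30]
Pass 2: scan indices 2..5 for the minimum = 4 comparison(s); min is 5, place at index 1 -> [0, 5, 15, 6, 29, 30]
Pass 3: scan indices 3..5 for the minimum = 3 comparison(s); min is 6, place at index 2 -> [0, 5, 6, 15, 29, 30]
Pass 4: scan indices 4..5 for the minimum = 2 comparison(s); min is 15, place at index 3 -> [0, 5, 6, 15, 29, 30]
Pass 5: scan indices 5..5 for the minimum = 1 comparison(s); min is 29, place at index 4 -> [0, 5, 6, 15, 29, 30]
Selection sort always scans the whole unsorted suffix, so the count is (n-1) + (n-2) + ... + 1 = n(n-1)/2 = 6*5/2 = 15 regardless of the input order.
Total comparisons: 5 + 4 + 3 + 2 + 1 = 15


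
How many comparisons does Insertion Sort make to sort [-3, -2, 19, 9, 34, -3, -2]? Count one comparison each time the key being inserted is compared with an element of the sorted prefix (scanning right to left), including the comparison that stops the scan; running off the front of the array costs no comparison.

Insert -2: -3 <= -2 (stop) = 1 comparison(s) -> [-3, -2, 19, 9, 34, -3, -2]
Insert 19: -2 <= 19 (stop) = 1 comparison(s) -> [-3, -2, 19, 9, 34, -3, -2]
Insert 9: 19 > 9 (shift), -2 <= 9 (stop) = 2 comparison(s) -> [-3, -2, 9, 19, 34, -3, -2]
Insert 34: 19 <= 34 (stop) = 1 comparison(s) -> [-3, -2, 9, 19, 34, -3, -2]
Insert -3: 34 > -3 (shift), 19 > -3 (shift), 9 > -3 (shift), -2 > -3 (shift), -3 <= -3 (stop) = 5 comparison(s) -> [-3, -3, -2, 9, 19, 34, -2]
Insert -2: 34 > -2 (shift), 19 > -2 (shift), 9 > -2 (shift), -2 <= -2 (stop) = 4 comparison(s) -> [-3, -3, -2, -2, 9, 19, 34]
Total comparisons: 1 + 1 + 2 + 1 + 5 + 4 = 14


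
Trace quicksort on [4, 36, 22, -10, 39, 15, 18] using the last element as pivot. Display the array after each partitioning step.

Partition 1: pivot=18 at index 3 -> [4, -10, 15, 18, 39, 22, 36]
Partition 2: pivot=15 at index 2 -> [4, -10, 15, 18, 39, 22, 36]
Partition 3: pivot=-10 at index 0 -> [-10, 4, 15, 18, 39, 22, 36]
Partition 4: pivot=36 at index 5 -> [-10, 4, 15, 18, 22, 36, 39]


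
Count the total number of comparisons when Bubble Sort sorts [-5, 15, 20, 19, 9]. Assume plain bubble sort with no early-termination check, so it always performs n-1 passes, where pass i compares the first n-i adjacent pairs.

Pass 1: compare adjacent pairs (0,1)..(3,4) = 4 comparison(s), 2 swap(s) -> [-5, 15, 19, 9, 20]
Pass 2: compare adjacent pairs (0,1)..(2,3) = 3 comparison(s), 1 swap(s) -> [-5, 15, 9, 19, 20]
Pass 3: compare adjacent pairs (0,1)..(1,2) = 2 comparison(s), 1 swap(s) -> [-5, 9, 15, 19, 20]
Pass 4: compare adjacent pairs (0,1)..(0,1) = 1 comparison(s), 0 swap(s) -> [-5, 9, 15, 19, 20]
Total comparisons: 4 + 3 + 2 + 1 = 10


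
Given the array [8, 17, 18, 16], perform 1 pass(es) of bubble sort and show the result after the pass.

After pass 1: [8, 17, 16, 18] (1 swaps)
Total swaps: 1


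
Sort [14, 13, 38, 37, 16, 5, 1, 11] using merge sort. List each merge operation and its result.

Divide and conquer:
  Merge [14] + [13] -> [13, 14]
  Merge [38] + [37] -> [37, 38]
  Merge [13, 14] + [37, 38] -> [13, 14, 37, 38]
  Merge [16] + [5] -> [5, 16]
  Merge [1] + [11] -> [1, 11]
  Merge [5, 16] + [1, 11] -> [1, 5, 11, 16]
  Merge [13, 14, 37, 38] + [1, 5, 11, 16] -> [1, 5, 11, 13, 14, 16, 37, 38]


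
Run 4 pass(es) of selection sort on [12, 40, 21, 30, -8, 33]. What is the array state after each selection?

Pass 1: Select minimum -8 at index 4, swap -> [-8, 40, 21, 30, 12, 33]
Pass 2: Select minimum 12 at index 4, swap -> [-8, 12, 21, 30, 40, 33]
Pass 3: Select minimum 21 at index 2, swap -> [-8, 12, 21, 30, 40, 33]
Pass 4: Select minimum 30 at index 3, swap -> [-8, 12, 21, 30, 40, 33]


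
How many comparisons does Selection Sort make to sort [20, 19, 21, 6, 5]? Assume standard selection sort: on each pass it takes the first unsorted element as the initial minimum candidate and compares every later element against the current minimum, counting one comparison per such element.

Pass 1: scan indices 1..4 for the minimum = 4 comparison(s); min is 5, place at index 0 -> [5, 19, 21, 6, 20]
Pass 2: scan indices 2..4 for the minimum = 3 comparison(s); min is 6, place at index 1 -> [5, 6, 21, 19, 20]
Pass 3: scan indices 3..4 for the minimum = 2 comparison(s); min is 19, place at index 2 -> [5, 6, 19, 21, 20]
Pass 4: scan indices 4..4 for the minimum = 1 comparison(s); min is 20, place at index 3 -> [5, 6, 19, 20, 21]
Selection sort always scans the whole unsorted suffix, so the count is (n-1) + (n-2) + ... + 1 = n(n-1)/2 = 5*4/2 = 10 regardless of the input order.
Total comparisons: 4 + 3 + 2 + 1 = 10


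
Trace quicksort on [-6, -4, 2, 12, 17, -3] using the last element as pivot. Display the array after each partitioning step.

Partition 1: pivot=-3 at index 2 -> [-6, -4, -3, 12, 17, 2]
Partition 2: pivot=-4 at index 1 -> [-6, -4, -3, 12, 17, 2]
Partition 3: pivot=2 at index 3 -> [-6, -4, -3, 2, 17, 12]
Partition 4: pivot=12 at index 4 -> [-6, -4, -3, 2, 12, 17]


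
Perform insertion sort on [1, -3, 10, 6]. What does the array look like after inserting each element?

First element 1 is already 'sorted'
Insert -3: shifted 1 elements -> [-3, 1, 10, 6]
Insert 10: shifted 0 elements -> [-3, 1, 10, 6]
Insert 6: shifted 1 elements -> [-3, 1, 6, 10]


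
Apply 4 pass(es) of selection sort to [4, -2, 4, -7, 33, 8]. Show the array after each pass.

Pass 1: Select minimum -7 at index 3, swap -> [-7, -2, 4, 4, 33, 8]
Pass 2: Select minimum -2 at index 1, swap -> [-7, -2, 4, 4, 33, 8]
Pass 3: Select minimum 4 at index 2, swap -> [-7, -2, 4, 4, 33, 8]
Pass 4: Select minimum 4 at index 3, swap -> [-7, -2, 4, 4, 33, 8]


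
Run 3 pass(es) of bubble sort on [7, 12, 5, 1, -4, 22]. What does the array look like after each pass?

After pass 1: [7, 5, 1, -4, 12, 22] (3 swaps)
After pass 2: [5, 1, -4, 7, 12, 22] (3 swaps)
After pass 3: [1, -4, 5, 7, 12, 22] (2 swaps)
Total swaps: 8


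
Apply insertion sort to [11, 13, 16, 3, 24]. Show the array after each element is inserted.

First element 11 is already 'sorted'
Insert 13: shifted 0 elements -> [11, 13, 16, 3, 24]
Insert 16: shifted 0 elements -> [11, 13, 16, 3, 24]
Insert 3: shifted 3 elements -> [3, 11, 13, 16, 24]
Insert 24: shifted 0 elements -> [3, 11, 13, 16, 24]


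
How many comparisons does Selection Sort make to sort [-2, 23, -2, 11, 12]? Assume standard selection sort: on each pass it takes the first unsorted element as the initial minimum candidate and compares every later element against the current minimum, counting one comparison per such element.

Pass 1: scan indices 1..4 for the minimum = 4 comparison(s); min is -2, place at index 0 -> [-2, 23, -2, 11, 12]
Pass 2: scan indices 2..4 for the minimum = 3 comparison(s); min is -2, place at index 1 -> [-2, -2, 23, 11, 12]
Pass 3: scan indices 3..4 for the minimum = 2 comparison(s); min is 11, place at index 2 -> [-2, -2, 11, 23, 12]
Pass 4: scan indices 4..4 for the minimum = 1 comparison(s); min is 12, place at index 3 -> [-2, -2, 11, 12, 23]
Selection sort always scans the whole unsorted suffix, so the count is (n-1) + (n-2) + ... + 1 = n(n-1)/2 = 5*4/2 = 10 regardless of the input order.
Total comparisons: 4 + 3 + 2 + 1 = 10


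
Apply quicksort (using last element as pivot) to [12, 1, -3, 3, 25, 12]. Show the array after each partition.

Partition 1: pivot=12 at index 4 -> [12, 1, -3, 3, 12, 25]
Partition 2: pivot=3 at index 2 -> [1, -3, 3, 12, 12, 25]
Partition 3: pivot=-3 at index 0 -> [-3, 1, 3, 12, 12, 25]


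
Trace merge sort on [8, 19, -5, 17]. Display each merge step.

Divide and conquer:
  Merge [8] + [19] -> [8, 19]
  Merge [-5] + [17] -> [-5, 17]
  Merge [8, 19] + [-5, 17] -> [-5, 8, 17, 19]


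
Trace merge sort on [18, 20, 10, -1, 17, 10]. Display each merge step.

Divide and conquer:
  Merge [20] + [10] -> [10, 20]
  Merge [18] + [10, 20] -> [10, 18, 20]
  Merge [17] + [10] -> [10, 17]
  Merge [-1] + [10, 17] -> [-1, 10, 17]
  Merge [10, 18, 20] + [-1, 10, 17] -> [-1, 10, 10, 17, 18, 20]


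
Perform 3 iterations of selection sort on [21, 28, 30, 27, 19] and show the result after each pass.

Pass 1: Select minimum 19 at index 4, swap -> [19, 28, 30, 27, 21]
Pass 2: Select minimum 21 at index 4, swap -> [19, 21, 30, 27, 28]
Pass 3: Select minimum 27 at index 3, swap -> [19, 21, 27, 30, 28]


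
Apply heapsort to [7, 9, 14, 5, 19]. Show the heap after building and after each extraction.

Build heap: [19, 9, 14, 5, 7]
Extract 19: [14, 9, 7, 5, 19]
Extract 14: [9, 5, 7, 14, 19]
Extract 9: [7, 5, 9, 14, 19]
Extract 7: [5, 7, 9, 14, 19]


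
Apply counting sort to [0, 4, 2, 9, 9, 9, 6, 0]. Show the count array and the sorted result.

Count array: [2, 0, 1, 0, 1, 0, 1, 0, 0, 3]
(count[i] = number of elements equal to i)
Cumulative count: [2, 2, 3, 3, 4, 4, 5, 5, 5, 8]
Sorted: [0, 0, 2, 4, 6, 9, 9, 9]


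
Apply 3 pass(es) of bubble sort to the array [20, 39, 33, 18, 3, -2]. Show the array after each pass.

After pass 1: [20, 33, 18, 3, -2, 39] (4 swaps)
After pass 2: [20, 18, 3, -2, 33, 39] (3 swaps)
After pass 3: [18, 3, -2, 20, 33, 39] (3 swaps)
Total swaps: 10


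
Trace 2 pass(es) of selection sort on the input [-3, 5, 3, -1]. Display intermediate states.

Pass 1: Select minimum -3 at index 0, swap -> [-3, 5, 3, -1]
Pass 2: Select minimum -1 at index 3, swap -> [-3, -1, 3, 5]


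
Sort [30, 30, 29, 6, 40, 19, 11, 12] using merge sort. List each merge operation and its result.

Divide and conquer:
  Merge [30] + [30] -> [30, 30]
  Merge [29] + [6] -> [6, 29]
  Merge [30, 30] + [6, 29] -> [6, 29, 30, 30]
  Merge [40] + [19] -> [19, 40]
  Merge [11] + [12] -> [11, 12]
  Merge [19, 40] + [11, 12] -> [11, 12, 19, 40]
  Merge [6, 29, 30, 30] + [11, 12, 19, 40] -> [6, 11, 12, 19, 29, 30, 30, 40]


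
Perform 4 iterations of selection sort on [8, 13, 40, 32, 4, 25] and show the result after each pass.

Pass 1: Select minimum 4 at index 4, swap -> [4, 13, 40, 32, 8, 25]
Pass 2: Select minimum 8 at index 4, swap -> [4, 8, 40, 32, 13, 25]
Pass 3: Select minimum 13 at index 4, swap -> [4, 8, 13, 32, 40, 25]
Pass 4: Select minimum 25 at index 5, swap -> [4, 8, 13, 25, 40, 32]


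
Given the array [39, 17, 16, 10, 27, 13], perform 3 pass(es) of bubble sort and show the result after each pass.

After pass 1: [17, 16, 10, 27, 13, 39] (5 swaps)
After pass 2: [16, 10, 17, 13, 27, 39] (3 swaps)
After pass 3: [10, 16, 13, 17, 27, 39] (2 swaps)
Total swaps: 10


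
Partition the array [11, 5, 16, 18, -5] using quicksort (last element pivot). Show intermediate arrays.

Partition 1: pivot=-5 at index 0 -> [-5, 5, 16, 18, 11]
Partition 2: pivot=11 at index 2 -> [-5, 5, 11, 18, 16]
Partition 3: pivot=16 at index 3 -> [-5, 5, 11, 16, 18]


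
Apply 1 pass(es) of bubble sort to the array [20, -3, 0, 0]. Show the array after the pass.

After pass 1: [-3, 0, 0, 20] (3 swaps)
Total swaps: 3


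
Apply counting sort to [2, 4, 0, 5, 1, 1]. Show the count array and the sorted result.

Count array: [1, 2, 1, 0, 1, 1]
(count[i] = number of elements equal to i)
Cumulative count: [1, 3, 4, 4, 5, 6]
Sorted: [0, 1, 1, 2, 4, 5]
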